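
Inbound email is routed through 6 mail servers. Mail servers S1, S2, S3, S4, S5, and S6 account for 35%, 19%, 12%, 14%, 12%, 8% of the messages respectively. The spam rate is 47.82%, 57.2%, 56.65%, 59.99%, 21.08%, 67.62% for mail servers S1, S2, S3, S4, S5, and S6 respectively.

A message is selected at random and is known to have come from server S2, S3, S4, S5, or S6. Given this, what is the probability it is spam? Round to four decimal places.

0.5231

Let J = {S2, S3, S4, S5, S6}.
P(J) = 0.19 + 0.12 + 0.14 + 0.12 + 0.08 = 0.65.
P(S ∩ J) = 0.572·0.19 + 0.5665·0.12 + 0.5999·0.14 + 0.2108·0.12 + 0.6762·0.08 = 0.10868 + 0.06798 + 0.083986 + 0.025296 + 0.054096 = 0.340038.
P(S | J) = 0.340038 / 0.65 = 0.523135…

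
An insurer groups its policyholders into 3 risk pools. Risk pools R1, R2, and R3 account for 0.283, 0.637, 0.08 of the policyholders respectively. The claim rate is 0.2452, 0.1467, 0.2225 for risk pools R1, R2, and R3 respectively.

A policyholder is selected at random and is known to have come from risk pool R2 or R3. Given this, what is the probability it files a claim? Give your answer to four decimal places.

P(C|S) ≈ 0.1552

Let S = {R2, R3}.
P(S) = 0.637 + 0.08 = 0.717.
P(C ∩ S) = 0.1467·0.637 + 0.2225·0.08 = 0.0934479 + 0.0178 = 0.1112479.
P(C | S) = 0.1112479 / 0.717 = 0.155157…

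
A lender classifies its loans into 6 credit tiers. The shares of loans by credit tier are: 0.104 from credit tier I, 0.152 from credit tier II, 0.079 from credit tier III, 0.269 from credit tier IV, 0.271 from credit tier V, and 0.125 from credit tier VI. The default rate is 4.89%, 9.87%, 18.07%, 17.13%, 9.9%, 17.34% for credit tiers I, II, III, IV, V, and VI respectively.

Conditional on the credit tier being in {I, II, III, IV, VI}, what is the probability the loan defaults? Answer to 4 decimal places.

0.1401

Let S = {I, II, III, IV, VI}.
P(S) = 0.104 + 0.152 + 0.079 + 0.269 + 0.125 = 0.729.
P(D ∩ S) = 0.0489·0.104 + 0.0987·0.152 + 0.1807·0.079 + 0.1713·0.269 + 0.1734·0.125 = 0.0050856 + 0.0150024 + 0.0142753 + 0.0460797 + 0.021675 = 0.102118.
P(D | S) = 0.102118 / 0.729 = 0.140080…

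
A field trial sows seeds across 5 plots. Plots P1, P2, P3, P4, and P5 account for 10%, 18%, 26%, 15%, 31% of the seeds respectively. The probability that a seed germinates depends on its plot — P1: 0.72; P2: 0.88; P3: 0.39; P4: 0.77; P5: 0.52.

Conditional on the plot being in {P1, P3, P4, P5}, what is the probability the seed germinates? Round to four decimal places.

Let S = {P1, P3, P4, P5}.
P(S) = 0.1 + 0.26 + 0.15 + 0.31 = 0.82.
P(G ∩ S) = 0.72·0.1 + 0.39·0.26 + 0.77·0.15 + 0.52·0.31 = 0.072 + 0.1014 + 0.1155 + 0.1612 = 0.4501.
P(G | S) = 0.4501 / 0.82 = 0.548902…

P(G|S) ≈ 0.5489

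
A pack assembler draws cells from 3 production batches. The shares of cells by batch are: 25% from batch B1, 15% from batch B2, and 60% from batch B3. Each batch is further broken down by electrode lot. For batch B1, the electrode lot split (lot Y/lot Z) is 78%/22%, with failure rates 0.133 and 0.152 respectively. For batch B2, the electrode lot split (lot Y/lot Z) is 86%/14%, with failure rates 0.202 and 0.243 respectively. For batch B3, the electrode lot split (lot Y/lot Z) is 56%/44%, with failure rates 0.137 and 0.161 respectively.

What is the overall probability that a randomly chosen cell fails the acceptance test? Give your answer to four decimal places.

P(F|B1) = 0.78·0.133 + 0.22·0.152 = 0.10374 + 0.03344 = 0.13718
P(F|B2) = 0.86·0.202 + 0.14·0.243 = 0.17372 + 0.03402 = 0.20774
P(F|B3) = 0.56·0.137 + 0.44·0.161 = 0.07672 + 0.07084 = 0.14756
By total probability over the outer partition,
P(F) = 0.25·0.13718 + 0.15·0.20774 + 0.6·0.14756
      = 0.034295 + 0.031161 + 0.088536 = 0.153992

P(F) ≈ 0.1540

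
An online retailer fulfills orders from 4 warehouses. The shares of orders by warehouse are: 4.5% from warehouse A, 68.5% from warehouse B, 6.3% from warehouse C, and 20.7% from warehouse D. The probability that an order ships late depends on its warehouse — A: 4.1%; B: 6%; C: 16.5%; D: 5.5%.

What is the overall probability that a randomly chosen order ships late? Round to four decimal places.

Using total probability over the partition,
P(L) = P(L|A)·P(A) + P(L|B)·P(B) + P(L|C)·P(C) + P(L|D)·P(D)
      = 0.041·0.045 + 0.06·0.685 + 0.165·0.063 + 0.055·0.207
      = 0.001845 + 0.0411 + 0.010395 + 0.011385 = 0.064725

P(L) ≈ 0.0647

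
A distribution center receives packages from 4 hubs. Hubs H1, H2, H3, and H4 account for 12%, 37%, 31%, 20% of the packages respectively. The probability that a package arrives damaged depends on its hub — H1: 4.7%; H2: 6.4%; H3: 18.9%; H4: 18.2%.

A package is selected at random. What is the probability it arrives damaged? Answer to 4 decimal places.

P(D) = P(D|H1)·P(H1) + P(D|H2)·P(H2) + P(D|H3)·P(H3) + P(D|H4)·P(H4)
      = 0.047·0.12 + 0.064·0.37 + 0.189·0.31 + 0.182·0.2
      = 0.00564 + 0.02368 + 0.05859 + 0.0364 = 0.12431

0.1243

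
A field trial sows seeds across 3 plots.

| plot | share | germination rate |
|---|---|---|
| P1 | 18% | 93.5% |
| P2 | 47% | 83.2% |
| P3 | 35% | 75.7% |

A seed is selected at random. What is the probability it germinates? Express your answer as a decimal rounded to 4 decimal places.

P(G) = P(G|P1)·P(P1) + P(G|P2)·P(P2) + P(G|P3)·P(P3)
      = 0.935·0.18 + 0.832·0.47 + 0.757·0.35
      = 0.1683 + 0.39104 + 0.26495 = 0.82429

0.8243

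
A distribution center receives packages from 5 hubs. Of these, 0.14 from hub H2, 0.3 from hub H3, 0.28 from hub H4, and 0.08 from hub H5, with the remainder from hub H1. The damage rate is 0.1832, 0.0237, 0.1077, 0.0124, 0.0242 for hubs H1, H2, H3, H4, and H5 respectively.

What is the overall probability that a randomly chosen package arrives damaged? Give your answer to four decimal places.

P(H1) = 1 − (0.14 + 0.3 + 0.28 + 0.08) = 0.2.
Summing over the partition,
P(D) = P(D|H1)·P(H1) + P(D|H2)·P(H2) + P(D|H3)·P(H3) + P(D|H4)·P(H4) + P(D|H5)·P(H5)
      = 0.1832·0.2 + 0.0237·0.14 + 0.1077·0.3 + 0.0124·0.28 + 0.0242·0.08
      = 0.03664 + 0.003318 + 0.03231 + 0.003472 + 0.001936 = 0.077676

P(D) ≈ 0.0777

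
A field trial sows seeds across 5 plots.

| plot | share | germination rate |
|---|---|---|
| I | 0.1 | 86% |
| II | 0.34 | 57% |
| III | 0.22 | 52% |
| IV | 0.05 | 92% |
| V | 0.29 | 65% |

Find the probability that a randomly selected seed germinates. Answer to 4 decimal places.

P(G) = P(G|I)·P(I) + P(G|II)·P(II) + P(G|III)·P(III) + P(G|IV)·P(IV) + P(G|V)·P(V)
      = 0.86·0.1 + 0.57·0.34 + 0.52·0.22 + 0.92·0.05 + 0.65·0.29
      = 0.086 + 0.1938 + 0.1144 + 0.046 + 0.1885 = 0.6287

0.6287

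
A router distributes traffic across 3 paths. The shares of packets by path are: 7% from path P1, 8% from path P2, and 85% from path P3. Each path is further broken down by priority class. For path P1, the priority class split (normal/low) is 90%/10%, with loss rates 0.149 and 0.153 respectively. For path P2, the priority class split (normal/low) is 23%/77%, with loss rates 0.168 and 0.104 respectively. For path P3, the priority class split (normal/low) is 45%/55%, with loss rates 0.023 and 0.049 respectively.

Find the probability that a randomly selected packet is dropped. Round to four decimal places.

P(L|P1) = 0.9·0.149 + 0.1·0.153 = 0.1341 + 0.0153 = 0.1494
P(L|P2) = 0.23·0.168 + 0.77·0.104 = 0.03864 + 0.08008 = 0.11872
P(L|P3) = 0.45·0.023 + 0.55·0.049 = 0.01035 + 0.02695 = 0.0373
By total probability over the outer partition,
P(L) = 0.07·0.1494 + 0.08·0.11872 + 0.85·0.0373
      = 0.010458 + 0.0094976 + 0.031705 = 0.0516606

0.0517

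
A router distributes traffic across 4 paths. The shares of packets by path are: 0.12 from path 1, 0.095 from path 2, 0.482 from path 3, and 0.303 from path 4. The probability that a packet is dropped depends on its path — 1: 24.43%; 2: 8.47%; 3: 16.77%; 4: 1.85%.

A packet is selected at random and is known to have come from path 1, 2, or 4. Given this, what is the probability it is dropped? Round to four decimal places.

Let S = {1, 2, 4}.
P(S) = 0.12 + 0.095 + 0.303 = 0.518.
P(L ∩ S) = 0.2443·0.12 + 0.0847·0.095 + 0.0185·0.303 = 0.029316 + 0.0080465 + 0.0056055 = 0.042968.
P(L | S) = 0.042968 / 0.518 = 0.082950…

0.0829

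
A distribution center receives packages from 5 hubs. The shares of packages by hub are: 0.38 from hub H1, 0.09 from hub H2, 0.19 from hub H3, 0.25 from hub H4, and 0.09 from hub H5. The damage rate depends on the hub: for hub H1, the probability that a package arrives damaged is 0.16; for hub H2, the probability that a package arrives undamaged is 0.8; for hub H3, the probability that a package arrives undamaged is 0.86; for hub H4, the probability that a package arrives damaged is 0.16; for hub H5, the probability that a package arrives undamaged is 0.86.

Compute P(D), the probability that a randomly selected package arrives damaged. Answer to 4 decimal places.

P(D|H2) = 1 − 0.8 = 0.2.
P(D|H3) = 1 − 0.86 = 0.14.
P(D|H5) = 1 − 0.86 = 0.14.
P(D) = P(D|H1)·P(H1) + P(D|H2)·P(H2) + P(D|H3)·P(H3) + P(D|H4)·P(H4) + P(D|H5)·P(H5)
      = 0.16·0.38 + 0.2·0.09 + 0.14·0.19 + 0.16·0.25 + 0.14·0.09
      = 0.0608 + 0.018 + 0.0266 + 0.04 + 0.0126 = 0.158

P(D) ≈ 0.1580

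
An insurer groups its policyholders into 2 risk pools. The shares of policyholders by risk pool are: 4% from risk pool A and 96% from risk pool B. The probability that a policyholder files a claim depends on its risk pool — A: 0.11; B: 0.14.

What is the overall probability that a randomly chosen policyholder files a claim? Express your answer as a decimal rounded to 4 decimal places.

Summing over the partition,
P(C) = P(C|A)·P(A) + P(C|B)·P(B)
      = 0.11·0.04 + 0.14·0.96
      = 0.0044 + 0.1344 = 0.1388

P(C) ≈ 0.1388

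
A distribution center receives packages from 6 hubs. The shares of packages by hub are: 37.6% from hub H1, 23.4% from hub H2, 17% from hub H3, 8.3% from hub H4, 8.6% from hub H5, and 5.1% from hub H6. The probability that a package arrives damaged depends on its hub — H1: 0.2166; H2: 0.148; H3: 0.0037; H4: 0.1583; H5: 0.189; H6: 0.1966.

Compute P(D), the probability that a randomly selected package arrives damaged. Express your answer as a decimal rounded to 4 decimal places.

P(D) = P(D|H1)·P(H1) + P(D|H2)·P(H2) + P(D|H3)·P(H3) + P(D|H4)·P(H4) + P(D|H5)·P(H5) + P(D|H6)·P(H6)
      = 0.2166·0.376 + 0.148·0.234 + 0.0037·0.17 + 0.1583·0.083 + 0.189·0.086 + 0.1966·0.051
      = 0.0814416 + 0.034632 + 0.000629 + 0.0131389 + 0.016254 + 0.0100266 = 0.1561221

P(D) ≈ 0.1561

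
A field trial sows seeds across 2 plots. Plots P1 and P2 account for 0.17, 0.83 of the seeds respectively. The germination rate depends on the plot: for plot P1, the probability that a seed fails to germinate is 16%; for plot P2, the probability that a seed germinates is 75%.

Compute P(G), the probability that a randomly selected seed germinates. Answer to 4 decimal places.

0.7653

P(G|P1) = 1 − 0.16 = 0.84.
Summing over the partition,
P(G) = P(G|P1)·P(P1) + P(G|P2)·P(P2)
      = 0.84·0.17 + 0.75·0.83
      = 0.1428 + 0.6225 = 0.7653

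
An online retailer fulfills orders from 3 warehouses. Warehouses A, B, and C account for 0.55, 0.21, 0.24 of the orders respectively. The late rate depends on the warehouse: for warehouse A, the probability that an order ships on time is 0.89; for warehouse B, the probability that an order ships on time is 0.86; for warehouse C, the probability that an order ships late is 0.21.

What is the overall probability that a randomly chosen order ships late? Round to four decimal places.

P(L|A) = 1 − 0.89 = 0.11.
P(L|B) = 1 − 0.86 = 0.14.
Summing over the partition,
P(L) = P(L|A)·P(A) + P(L|B)·P(B) + P(L|C)·P(C)
      = 0.11·0.55 + 0.14·0.21 + 0.21·0.24
      = 0.0605 + 0.0294 + 0.0504 = 0.1403

0.1403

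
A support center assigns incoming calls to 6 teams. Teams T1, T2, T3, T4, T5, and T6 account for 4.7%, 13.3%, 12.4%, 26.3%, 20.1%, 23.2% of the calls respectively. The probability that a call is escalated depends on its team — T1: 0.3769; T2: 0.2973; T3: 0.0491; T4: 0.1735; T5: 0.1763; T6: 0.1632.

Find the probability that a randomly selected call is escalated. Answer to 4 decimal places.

By the law of total probability,
P(E) = P(E|T1)·P(T1) + P(E|T2)·P(T2) + P(E|T3)·P(T3) + P(E|T4)·P(T4) + P(E|T5)·P(T5) + P(E|T6)·P(T6)
      = 0.3769·0.047 + 0.2973·0.133 + 0.0491·0.124 + 0.1735·0.263 + 0.1763·0.201 + 0.1632·0.232
      = 0.0177143 + 0.0395409 + 0.0060884 + 0.0456305 + 0.0354363 + 0.0378624 = 0.1822728

0.1823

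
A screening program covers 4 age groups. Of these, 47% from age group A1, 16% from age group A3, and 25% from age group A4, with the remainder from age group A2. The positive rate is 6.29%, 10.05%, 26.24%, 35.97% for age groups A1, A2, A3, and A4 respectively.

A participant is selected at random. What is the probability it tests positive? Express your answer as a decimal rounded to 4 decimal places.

P(T) ≈ 0.1735

P(A2) = 1 − (0.47 + 0.16 + 0.25) = 0.12.
By the law of total probability,
P(T) = P(T|A1)·P(A1) + P(T|A2)·P(A2) + P(T|A3)·P(A3) + P(T|A4)·P(A4)
      = 0.0629·0.47 + 0.1005·0.12 + 0.2624·0.16 + 0.3597·0.25
      = 0.029563 + 0.01206 + 0.041984 + 0.089925 = 0.173532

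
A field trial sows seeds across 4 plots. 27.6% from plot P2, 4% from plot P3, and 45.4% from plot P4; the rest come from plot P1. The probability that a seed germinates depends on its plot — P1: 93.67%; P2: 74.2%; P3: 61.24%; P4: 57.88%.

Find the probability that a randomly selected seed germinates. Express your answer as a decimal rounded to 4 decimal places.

0.7075

P(P1) = 1 − (0.276 + 0.04 + 0.454) = 0.23.
P(G) = P(G|P1)·P(P1) + P(G|P2)·P(P2) + P(G|P3)·P(P3) + P(G|P4)·P(P4)
      = 0.9367·0.23 + 0.742·0.276 + 0.6124·0.04 + 0.5788·0.454
      = 0.215441 + 0.204792 + 0.024496 + 0.2627752 = 0.7075042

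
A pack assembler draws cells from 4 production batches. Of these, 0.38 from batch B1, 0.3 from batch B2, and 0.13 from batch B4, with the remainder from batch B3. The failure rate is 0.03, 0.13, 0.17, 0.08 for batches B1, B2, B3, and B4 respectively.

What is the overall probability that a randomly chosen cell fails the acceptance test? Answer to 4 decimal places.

P(B3) = 1 − (0.38 + 0.3 + 0.13) = 0.19.
P(F) = P(F|B1)·P(B1) + P(F|B2)·P(B2) + P(F|B3)·P(B3) + P(F|B4)·P(B4)
      = 0.03·0.38 + 0.13·0.3 + 0.17·0.19 + 0.08·0.13
      = 0.0114 + 0.039 + 0.0323 + 0.0104 = 0.0931

P(F) ≈ 0.0931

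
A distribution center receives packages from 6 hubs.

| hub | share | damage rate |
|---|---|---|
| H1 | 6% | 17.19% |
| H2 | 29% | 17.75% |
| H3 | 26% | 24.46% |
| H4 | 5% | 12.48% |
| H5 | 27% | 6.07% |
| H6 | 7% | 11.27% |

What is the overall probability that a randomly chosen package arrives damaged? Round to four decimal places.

0.1559

Summing over the partition,
P(D) = P(D|H1)·P(H1) + P(D|H2)·P(H2) + P(D|H3)·P(H3) + P(D|H4)·P(H4) + P(D|H5)·P(H5) + P(D|H6)·P(H6)
      = 0.1719·0.06 + 0.1775·0.29 + 0.2446·0.26 + 0.1248·0.05 + 0.0607·0.27 + 0.1127·0.07
      = 0.010314 + 0.051475 + 0.063596 + 0.00624 + 0.016389 + 0.007889 = 0.155903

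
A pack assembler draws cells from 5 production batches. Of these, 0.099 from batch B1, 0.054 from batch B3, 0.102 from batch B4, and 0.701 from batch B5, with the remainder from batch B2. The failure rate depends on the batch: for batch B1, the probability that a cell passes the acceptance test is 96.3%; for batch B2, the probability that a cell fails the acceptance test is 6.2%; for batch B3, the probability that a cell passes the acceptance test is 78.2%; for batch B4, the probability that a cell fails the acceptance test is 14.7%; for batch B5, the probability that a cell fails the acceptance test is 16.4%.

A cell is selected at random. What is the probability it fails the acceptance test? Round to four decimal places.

P(F) ≈ 0.1481

P(B2) = 1 − (0.099 + 0.054 + 0.102 + 0.701) = 0.044.
P(F|B1) = 1 − 0.963 = 0.037.
P(F|B3) = 1 − 0.782 = 0.218.
Using total probability over the partition,
P(F) = P(F|B1)·P(B1) + P(F|B2)·P(B2) + P(F|B3)·P(B3) + P(F|B4)·P(B4) + P(F|B5)·P(B5)
      = 0.037·0.099 + 0.062·0.044 + 0.218·0.054 + 0.147·0.102 + 0.164·0.701
      = 0.003663 + 0.002728 + 0.011772 + 0.014994 + 0.114964 = 0.148121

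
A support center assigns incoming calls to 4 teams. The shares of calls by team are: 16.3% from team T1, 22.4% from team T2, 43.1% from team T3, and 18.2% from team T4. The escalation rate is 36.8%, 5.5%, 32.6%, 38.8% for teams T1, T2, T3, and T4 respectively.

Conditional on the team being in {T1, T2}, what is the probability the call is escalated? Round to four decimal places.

P(E|S) ≈ 0.1868

Let S = {T1, T2}.
P(S) = 0.163 + 0.224 = 0.387.
P(E ∩ S) = 0.368·0.163 + 0.055·0.224 = 0.059984 + 0.01232 = 0.072304.
P(E | S) = 0.072304 / 0.387 = 0.186832…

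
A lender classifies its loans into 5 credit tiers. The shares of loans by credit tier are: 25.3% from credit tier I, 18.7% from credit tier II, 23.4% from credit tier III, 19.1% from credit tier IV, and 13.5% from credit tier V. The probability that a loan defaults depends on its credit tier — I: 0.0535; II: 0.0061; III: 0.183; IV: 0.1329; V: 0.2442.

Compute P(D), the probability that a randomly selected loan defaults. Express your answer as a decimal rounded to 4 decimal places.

P(D) ≈ 0.1158

By the law of total probability,
P(D) = P(D|I)·P(I) + P(D|II)·P(II) + P(D|III)·P(III) + P(D|IV)·P(IV) + P(D|V)·P(V)
      = 0.0535·0.253 + 0.0061·0.187 + 0.183·0.234 + 0.1329·0.191 + 0.2442·0.135
      = 0.0135355 + 0.0011407 + 0.042822 + 0.0253839 + 0.032967 = 0.1158491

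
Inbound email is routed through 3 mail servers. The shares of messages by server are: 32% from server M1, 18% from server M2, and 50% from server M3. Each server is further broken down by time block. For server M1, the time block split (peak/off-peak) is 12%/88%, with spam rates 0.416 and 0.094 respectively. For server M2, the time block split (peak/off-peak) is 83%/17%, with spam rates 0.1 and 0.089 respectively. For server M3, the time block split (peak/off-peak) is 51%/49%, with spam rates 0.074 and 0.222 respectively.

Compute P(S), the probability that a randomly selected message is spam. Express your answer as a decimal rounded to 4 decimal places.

0.1334

P(S|M1) = 0.12·0.416 + 0.88·0.094 = 0.04992 + 0.08272 = 0.13264
P(S|M2) = 0.83·0.1 + 0.17·0.089 = 0.083 + 0.01513 = 0.09813
P(S|M3) = 0.51·0.074 + 0.49·0.222 = 0.03774 + 0.10878 = 0.14652
By total probability over the outer partition,
P(S) = 0.32·0.13264 + 0.18·0.09813 + 0.5·0.14652
      = 0.0424448 + 0.0176634 + 0.07326 = 0.1333682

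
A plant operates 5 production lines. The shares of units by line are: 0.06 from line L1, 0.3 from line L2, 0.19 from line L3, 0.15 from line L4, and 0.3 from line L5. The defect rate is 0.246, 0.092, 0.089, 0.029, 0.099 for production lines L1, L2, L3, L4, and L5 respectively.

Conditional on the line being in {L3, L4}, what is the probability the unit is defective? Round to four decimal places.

Let S = {L3, L4}.
P(S) = 0.19 + 0.15 = 0.34.
P(D ∩ S) = 0.089·0.19 + 0.029·0.15 = 0.01691 + 0.00435 = 0.02126.
P(D | S) = 0.02126 / 0.34 = 0.062529…

P(D|S) ≈ 0.0625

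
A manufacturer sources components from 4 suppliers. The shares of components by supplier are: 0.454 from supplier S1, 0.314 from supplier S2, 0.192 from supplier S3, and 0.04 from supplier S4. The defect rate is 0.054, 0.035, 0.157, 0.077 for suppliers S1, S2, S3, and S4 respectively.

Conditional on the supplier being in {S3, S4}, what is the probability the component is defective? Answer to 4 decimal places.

0.1432

Let S = {S3, S4}.
P(S) = 0.192 + 0.04 = 0.232.
P(D ∩ S) = 0.157·0.192 + 0.077·0.04 = 0.030144 + 0.00308 = 0.033224.
P(D | S) = 0.033224 / 0.232 = 0.143207…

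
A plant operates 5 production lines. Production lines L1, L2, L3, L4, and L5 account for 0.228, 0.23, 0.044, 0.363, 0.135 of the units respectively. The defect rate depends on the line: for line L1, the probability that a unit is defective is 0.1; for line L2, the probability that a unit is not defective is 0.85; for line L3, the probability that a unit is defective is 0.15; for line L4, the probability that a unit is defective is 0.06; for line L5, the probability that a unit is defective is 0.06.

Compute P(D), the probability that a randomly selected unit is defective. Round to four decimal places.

0.0938

P(D|L2) = 1 − 0.85 = 0.15.
Using total probability over the partition,
P(D) = P(D|L1)·P(L1) + P(D|L2)·P(L2) + P(D|L3)·P(L3) + P(D|L4)·P(L4) + P(D|L5)·P(L5)
      = 0.1·0.228 + 0.15·0.23 + 0.15·0.044 + 0.06·0.363 + 0.06·0.135
      = 0.0228 + 0.0345 + 0.0066 + 0.02178 + 0.0081 = 0.09378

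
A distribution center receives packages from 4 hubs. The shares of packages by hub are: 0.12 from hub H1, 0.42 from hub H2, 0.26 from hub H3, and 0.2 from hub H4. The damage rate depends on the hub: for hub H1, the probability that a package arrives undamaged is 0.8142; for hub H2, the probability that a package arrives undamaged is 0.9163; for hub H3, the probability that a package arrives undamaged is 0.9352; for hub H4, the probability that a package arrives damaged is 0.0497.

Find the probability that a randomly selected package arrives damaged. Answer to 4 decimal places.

P(D|H1) = 1 − 0.8142 = 0.1858.
P(D|H2) = 1 − 0.9163 = 0.0837.
P(D|H3) = 1 − 0.9352 = 0.0648.
Summing over the partition,
P(D) = P(D|H1)·P(H1) + P(D|H2)·P(H2) + P(D|H3)·P(H3) + P(D|H4)·P(H4)
      = 0.1858·0.12 + 0.0837·0.42 + 0.0648·0.26 + 0.0497·0.2
      = 0.022296 + 0.035154 + 0.016848 + 0.00994 = 0.084238

0.0842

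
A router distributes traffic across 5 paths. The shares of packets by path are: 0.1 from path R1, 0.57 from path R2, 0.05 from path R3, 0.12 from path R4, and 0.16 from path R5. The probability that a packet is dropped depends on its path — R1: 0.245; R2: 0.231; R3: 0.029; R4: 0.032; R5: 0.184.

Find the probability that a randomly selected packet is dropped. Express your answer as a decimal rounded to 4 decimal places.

Using total probability over the partition,
P(L) = P(L|R1)·P(R1) + P(L|R2)·P(R2) + P(L|R3)·P(R3) + P(L|R4)·P(R4) + P(L|R5)·P(R5)
      = 0.245·0.1 + 0.231·0.57 + 0.029·0.05 + 0.032·0.12 + 0.184·0.16
      = 0.0245 + 0.13167 + 0.00145 + 0.00384 + 0.02944 = 0.1909

P(L) ≈ 0.1909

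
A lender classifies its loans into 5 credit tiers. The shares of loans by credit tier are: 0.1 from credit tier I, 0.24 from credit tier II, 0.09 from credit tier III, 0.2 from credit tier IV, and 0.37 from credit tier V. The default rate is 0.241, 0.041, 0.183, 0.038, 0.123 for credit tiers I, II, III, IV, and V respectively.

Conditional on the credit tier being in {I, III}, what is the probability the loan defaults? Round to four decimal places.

Let S = {I, III}.
P(S) = 0.1 + 0.09 = 0.19.
P(D ∩ S) = 0.241·0.1 + 0.183·0.09 = 0.0241 + 0.01647 = 0.04057.
P(D | S) = 0.04057 / 0.19 = 0.213526…

P(D|S) ≈ 0.2135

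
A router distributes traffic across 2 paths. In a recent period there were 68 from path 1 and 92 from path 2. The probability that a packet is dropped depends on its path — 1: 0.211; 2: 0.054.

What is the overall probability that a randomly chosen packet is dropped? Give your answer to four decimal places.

0.1207

Total: 68 + 92 = 160.
P(1) = 68/160 = 0.425. P(2) = 92/160 = 0.575.
P(L) = P(L|1)·P(1) + P(L|2)·P(2)
      = 0.211·0.425 + 0.054·0.575
      = 0.089675 + 0.03105 = 0.120725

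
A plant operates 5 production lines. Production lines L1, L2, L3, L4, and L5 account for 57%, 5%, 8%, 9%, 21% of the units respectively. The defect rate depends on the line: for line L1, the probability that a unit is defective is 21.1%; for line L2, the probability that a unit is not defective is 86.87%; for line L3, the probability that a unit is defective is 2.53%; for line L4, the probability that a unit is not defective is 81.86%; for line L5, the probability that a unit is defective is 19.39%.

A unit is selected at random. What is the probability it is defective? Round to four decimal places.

0.1859

P(D|L2) = 1 − 0.8687 = 0.1313.
P(D|L4) = 1 − 0.8186 = 0.1814.
P(D) = P(D|L1)·P(L1) + P(D|L2)·P(L2) + P(D|L3)·P(L3) + P(D|L4)·P(L4) + P(D|L5)·P(L5)
      = 0.211·0.57 + 0.1313·0.05 + 0.0253·0.08 + 0.1814·0.09 + 0.1939·0.21
      = 0.12027 + 0.006565 + 0.002024 + 0.016326 + 0.040719 = 0.185904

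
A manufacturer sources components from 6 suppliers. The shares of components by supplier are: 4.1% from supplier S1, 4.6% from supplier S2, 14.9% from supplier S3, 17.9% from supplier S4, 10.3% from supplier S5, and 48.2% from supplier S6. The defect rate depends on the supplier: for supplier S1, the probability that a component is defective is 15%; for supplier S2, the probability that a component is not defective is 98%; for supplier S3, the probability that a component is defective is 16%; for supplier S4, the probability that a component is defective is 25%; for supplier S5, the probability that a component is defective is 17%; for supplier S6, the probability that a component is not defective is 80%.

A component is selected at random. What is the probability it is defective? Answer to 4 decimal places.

P(D) ≈ 0.1896

P(D|S2) = 1 − 0.98 = 0.02.
P(D|S6) = 1 − 0.8 = 0.2.
Using total probability over the partition,
P(D) = P(D|S1)·P(S1) + P(D|S2)·P(S2) + P(D|S3)·P(S3) + P(D|S4)·P(S4) + P(D|S5)·P(S5) + P(D|S6)·P(S6)
      = 0.15·0.041 + 0.02·0.046 + 0.16·0.149 + 0.25·0.179 + 0.17·0.103 + 0.2·0.482
      = 0.00615 + 0.00092 + 0.02384 + 0.04475 + 0.01751 + 0.0964 = 0.18957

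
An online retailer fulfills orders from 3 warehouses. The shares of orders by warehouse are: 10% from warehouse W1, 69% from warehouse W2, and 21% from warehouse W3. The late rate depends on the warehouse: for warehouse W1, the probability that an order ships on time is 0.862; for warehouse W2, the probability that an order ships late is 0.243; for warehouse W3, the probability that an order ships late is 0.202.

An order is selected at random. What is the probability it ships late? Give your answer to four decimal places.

P(L|W1) = 1 − 0.862 = 0.138.
By the law of total probability,
P(L) = P(L|W1)·P(W1) + P(L|W2)·P(W2) + P(L|W3)·P(W3)
      = 0.138·0.1 + 0.243·0.69 + 0.202·0.21
      = 0.0138 + 0.16767 + 0.04242 = 0.22389

P(L) ≈ 0.2239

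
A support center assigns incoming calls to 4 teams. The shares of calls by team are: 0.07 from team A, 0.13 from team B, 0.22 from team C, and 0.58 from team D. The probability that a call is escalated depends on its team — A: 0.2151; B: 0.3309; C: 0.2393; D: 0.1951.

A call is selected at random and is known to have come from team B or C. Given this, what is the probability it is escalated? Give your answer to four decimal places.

Let S = {B, C}.
P(S) = 0.13 + 0.22 = 0.35.
P(E ∩ S) = 0.3309·0.13 + 0.2393·0.22 = 0.043017 + 0.052646 = 0.095663.
P(E | S) = 0.095663 / 0.35 = 0.273323…

P(E|S) ≈ 0.2733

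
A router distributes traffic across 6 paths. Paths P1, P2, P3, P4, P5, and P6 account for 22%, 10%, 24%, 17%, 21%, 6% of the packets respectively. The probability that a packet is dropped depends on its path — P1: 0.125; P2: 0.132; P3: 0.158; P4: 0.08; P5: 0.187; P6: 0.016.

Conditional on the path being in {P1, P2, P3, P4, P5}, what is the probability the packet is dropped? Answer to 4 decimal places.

Let S = {P1, P2, P3, P4, P5}.
P(S) = 0.22 + 0.1 + 0.24 + 0.17 + 0.21 = 0.94.
P(L ∩ S) = 0.125·0.22 + 0.132·0.1 + 0.158·0.24 + 0.08·0.17 + 0.187·0.21 = 0.0275 + 0.0132 + 0.03792 + 0.0136 + 0.03927 = 0.13149.
P(L | S) = 0.13149 / 0.94 = 0.139883…

0.1399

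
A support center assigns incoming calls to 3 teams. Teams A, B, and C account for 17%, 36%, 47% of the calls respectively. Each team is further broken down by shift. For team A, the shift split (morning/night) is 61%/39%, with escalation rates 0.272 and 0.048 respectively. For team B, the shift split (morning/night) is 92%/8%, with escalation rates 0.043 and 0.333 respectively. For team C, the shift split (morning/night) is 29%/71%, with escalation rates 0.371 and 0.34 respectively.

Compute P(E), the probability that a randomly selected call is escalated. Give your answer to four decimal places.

P(E) ≈ 0.2192

P(E|A) = 0.61·0.272 + 0.39·0.048 = 0.16592 + 0.01872 = 0.18464
P(E|B) = 0.92·0.043 + 0.08·0.333 = 0.03956 + 0.02664 = 0.0662
P(E|C) = 0.29·0.371 + 0.71·0.34 = 0.10759 + 0.2414 = 0.34899
Then overall,
P(E) = 0.17·0.18464 + 0.36·0.0662 + 0.47·0.34899
      = 0.0313888 + 0.023832 + 0.1640253 = 0.2192461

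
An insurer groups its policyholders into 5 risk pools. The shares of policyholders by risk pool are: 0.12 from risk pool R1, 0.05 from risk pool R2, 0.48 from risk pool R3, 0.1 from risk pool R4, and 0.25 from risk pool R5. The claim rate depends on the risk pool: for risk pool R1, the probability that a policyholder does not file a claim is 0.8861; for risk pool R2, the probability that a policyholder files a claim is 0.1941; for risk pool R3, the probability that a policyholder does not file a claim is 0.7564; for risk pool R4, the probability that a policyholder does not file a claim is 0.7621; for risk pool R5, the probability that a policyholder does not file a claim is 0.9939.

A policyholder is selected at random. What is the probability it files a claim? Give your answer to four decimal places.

0.1656

P(C|R1) = 1 − 0.8861 = 0.1139.
P(C|R3) = 1 − 0.7564 = 0.2436.
P(C|R4) = 1 − 0.7621 = 0.2379.
P(C|R5) = 1 − 0.9939 = 0.0061.
By the law of total probability,
P(C) = P(C|R1)·P(R1) + P(C|R2)·P(R2) + P(C|R3)·P(R3) + P(C|R4)·P(R4) + P(C|R5)·P(R5)
      = 0.1139·0.12 + 0.1941·0.05 + 0.2436·0.48 + 0.2379·0.1 + 0.0061·0.25
      = 0.013668 + 0.009705 + 0.116928 + 0.02379 + 0.001525 = 0.165616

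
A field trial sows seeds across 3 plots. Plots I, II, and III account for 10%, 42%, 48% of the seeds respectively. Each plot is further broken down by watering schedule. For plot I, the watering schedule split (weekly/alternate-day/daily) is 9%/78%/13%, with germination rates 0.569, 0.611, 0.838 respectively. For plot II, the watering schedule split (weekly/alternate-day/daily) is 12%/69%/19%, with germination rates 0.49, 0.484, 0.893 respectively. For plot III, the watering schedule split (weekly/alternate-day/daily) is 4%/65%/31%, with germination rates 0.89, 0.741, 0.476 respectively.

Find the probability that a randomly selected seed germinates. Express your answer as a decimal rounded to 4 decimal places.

P(G|I) = 0.09·0.569 + 0.78·0.611 + 0.13·0.838 = 0.05121 + 0.47658 + 0.10894 = 0.63673
P(G|II) = 0.12·0.49 + 0.69·0.484 + 0.19·0.893 = 0.0588 + 0.33396 + 0.16967 = 0.56243
P(G|III) = 0.04·0.89 + 0.65·0.741 + 0.31·0.476 = 0.0356 + 0.48165 + 0.14756 = 0.66481
Then overall,
P(G) = 0.1·0.63673 + 0.42·0.56243 + 0.48·0.66481
      = 0.063673 + 0.2362206 + 0.3191088 = 0.6190024

0.6190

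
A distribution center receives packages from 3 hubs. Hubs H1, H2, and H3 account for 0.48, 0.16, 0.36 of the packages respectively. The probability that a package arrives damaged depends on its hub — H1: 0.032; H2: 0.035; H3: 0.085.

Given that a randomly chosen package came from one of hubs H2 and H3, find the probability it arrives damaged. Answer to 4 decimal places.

Let S = {H2, H3}.
P(S) = 0.16 + 0.36 = 0.52.
P(D ∩ S) = 0.035·0.16 + 0.085·0.36 = 0.0056 + 0.0306 = 0.0362.
P(D | S) = 0.0362 / 0.52 = 0.069615…

P(D|S) ≈ 0.0696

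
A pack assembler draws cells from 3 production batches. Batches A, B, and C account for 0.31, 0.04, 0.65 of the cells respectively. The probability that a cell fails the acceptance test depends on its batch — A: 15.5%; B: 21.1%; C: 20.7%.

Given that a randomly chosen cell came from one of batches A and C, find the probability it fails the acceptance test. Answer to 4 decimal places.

P(F|S) ≈ 0.1902

Let S = {A, C}.
P(S) = 0.31 + 0.65 = 0.96.
P(F ∩ S) = 0.155·0.31 + 0.207·0.65 = 0.04805 + 0.13455 = 0.1826.
P(F | S) = 0.1826 / 0.96 = 0.190208…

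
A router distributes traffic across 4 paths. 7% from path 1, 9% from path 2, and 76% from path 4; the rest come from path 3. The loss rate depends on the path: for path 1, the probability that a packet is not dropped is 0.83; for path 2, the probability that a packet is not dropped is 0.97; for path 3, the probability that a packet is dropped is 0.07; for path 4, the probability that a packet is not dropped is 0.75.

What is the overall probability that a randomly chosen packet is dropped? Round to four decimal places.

P(3) = 1 − (0.07 + 0.09 + 0.76) = 0.08.
P(L|1) = 1 − 0.83 = 0.17.
P(L|2) = 1 − 0.97 = 0.03.
P(L|4) = 1 − 0.75 = 0.25.
P(L) = P(L|1)·P(1) + P(L|2)·P(2) + P(L|3)·P(3) + P(L|4)·P(4)
      = 0.17·0.07 + 0.03·0.09 + 0.07·0.08 + 0.25·0.76
      = 0.0119 + 0.0027 + 0.0056 + 0.19 = 0.2102

P(L) ≈ 0.2102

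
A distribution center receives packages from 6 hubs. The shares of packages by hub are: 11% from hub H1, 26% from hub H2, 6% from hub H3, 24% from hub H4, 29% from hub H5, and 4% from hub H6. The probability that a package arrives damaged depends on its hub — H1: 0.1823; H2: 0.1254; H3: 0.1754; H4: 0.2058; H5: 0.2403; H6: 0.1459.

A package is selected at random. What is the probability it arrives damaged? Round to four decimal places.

P(D) = P(D|H1)·P(H1) + P(D|H2)·P(H2) + P(D|H3)·P(H3) + P(D|H4)·P(H4) + P(D|H5)·P(H5) + P(D|H6)·P(H6)
      = 0.1823·0.11 + 0.1254·0.26 + 0.1754·0.06 + 0.2058·0.24 + 0.2403·0.29 + 0.1459·0.04
      = 0.020053 + 0.032604 + 0.010524 + 0.049392 + 0.069687 + 0.005836 = 0.188096

0.1881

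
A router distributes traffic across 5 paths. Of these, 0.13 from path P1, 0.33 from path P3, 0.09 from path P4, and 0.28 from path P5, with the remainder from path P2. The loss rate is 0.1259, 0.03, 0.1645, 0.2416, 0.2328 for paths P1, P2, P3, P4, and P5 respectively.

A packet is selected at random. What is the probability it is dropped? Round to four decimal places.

P(P2) = 1 − (0.13 + 0.33 + 0.09 + 0.28) = 0.17.
Using total probability over the partition,
P(L) = P(L|P1)·P(P1) + P(L|P2)·P(P2) + P(L|P3)·P(P3) + P(L|P4)·P(P4) + P(L|P5)·P(P5)
      = 0.1259·0.13 + 0.03·0.17 + 0.1645·0.33 + 0.2416·0.09 + 0.2328·0.28
      = 0.016367 + 0.0051 + 0.054285 + 0.021744 + 0.065184 = 0.16268

P(L) ≈ 0.1627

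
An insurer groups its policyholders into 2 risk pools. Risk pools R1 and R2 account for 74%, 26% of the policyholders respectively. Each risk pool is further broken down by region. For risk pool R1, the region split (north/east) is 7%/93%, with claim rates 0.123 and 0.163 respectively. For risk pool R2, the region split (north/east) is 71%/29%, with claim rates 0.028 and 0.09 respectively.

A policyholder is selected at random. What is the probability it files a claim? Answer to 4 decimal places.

0.1305

P(C|R1) = 0.07·0.123 + 0.93·0.163 = 0.00861 + 0.15159 = 0.1602
P(C|R2) = 0.71·0.028 + 0.29·0.09 = 0.01988 + 0.0261 = 0.04598
Then overall,
P(C) = 0.74·0.1602 + 0.26·0.04598
      = 0.118548 + 0.0119548 = 0.1305028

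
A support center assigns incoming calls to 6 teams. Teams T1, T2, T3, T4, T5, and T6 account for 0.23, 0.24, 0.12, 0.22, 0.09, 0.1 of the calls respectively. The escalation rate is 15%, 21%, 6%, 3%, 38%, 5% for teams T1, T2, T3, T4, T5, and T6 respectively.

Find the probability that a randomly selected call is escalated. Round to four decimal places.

P(E) ≈ 0.1379

Using total probability over the partition,
P(E) = P(E|T1)·P(T1) + P(E|T2)·P(T2) + P(E|T3)·P(T3) + P(E|T4)·P(T4) + P(E|T5)·P(T5) + P(E|T6)·P(T6)
      = 0.15·0.23 + 0.21·0.24 + 0.06·0.12 + 0.03·0.22 + 0.38·0.09 + 0.05·0.1
      = 0.0345 + 0.0504 + 0.0072 + 0.0066 + 0.0342 + 0.005 = 0.1379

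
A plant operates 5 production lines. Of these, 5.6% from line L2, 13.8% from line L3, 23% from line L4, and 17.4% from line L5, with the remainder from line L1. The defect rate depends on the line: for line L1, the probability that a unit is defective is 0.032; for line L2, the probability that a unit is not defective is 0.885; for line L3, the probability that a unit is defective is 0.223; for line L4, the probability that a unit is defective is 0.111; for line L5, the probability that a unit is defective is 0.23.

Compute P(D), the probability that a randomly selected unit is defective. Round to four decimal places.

P(L1) = 1 − (0.056 + 0.138 + 0.23 + 0.174) = 0.402.
P(D|L2) = 1 − 0.885 = 0.115.
Using total probability over the partition,
P(D) = P(D|L1)·P(L1) + P(D|L2)·P(L2) + P(D|L3)·P(L3) + P(D|L4)·P(L4) + P(D|L5)·P(L5)
      = 0.032·0.402 + 0.115·0.056 + 0.223·0.138 + 0.111·0.23 + 0.23·0.174
      = 0.012864 + 0.00644 + 0.030774 + 0.02553 + 0.04002 = 0.115628

P(D) ≈ 0.1156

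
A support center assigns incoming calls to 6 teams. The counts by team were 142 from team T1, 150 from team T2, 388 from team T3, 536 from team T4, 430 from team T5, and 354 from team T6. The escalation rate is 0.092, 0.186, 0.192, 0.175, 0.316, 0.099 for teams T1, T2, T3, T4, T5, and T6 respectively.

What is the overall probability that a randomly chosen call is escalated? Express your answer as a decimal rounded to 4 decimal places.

P(E) ≈ 0.1901

Total: 142 + 150 + 388 + 536 + 430 + 354 = 2000.
P(T1) = 142/2000 = 0.071. P(T2) = 150/2000 = 0.075. P(T3) = 388/2000 = 0.194. P(T4) = 536/2000 = 0.268. P(T5) = 430/2000 = 0.215. P(T6) = 354/2000 = 0.177.
P(E) = P(E|T1)·P(T1) + P(E|T2)·P(T2) + P(E|T3)·P(T3) + P(E|T4)·P(T4) + P(E|T5)·P(T5) + P(E|T6)·P(T6)
      = 0.092·0.071 + 0.186·0.075 + 0.192·0.194 + 0.175·0.268 + 0.316·0.215 + 0.099·0.177
      = 0.006532 + 0.01395 + 0.037248 + 0.0469 + 0.06794 + 0.017523 = 0.190093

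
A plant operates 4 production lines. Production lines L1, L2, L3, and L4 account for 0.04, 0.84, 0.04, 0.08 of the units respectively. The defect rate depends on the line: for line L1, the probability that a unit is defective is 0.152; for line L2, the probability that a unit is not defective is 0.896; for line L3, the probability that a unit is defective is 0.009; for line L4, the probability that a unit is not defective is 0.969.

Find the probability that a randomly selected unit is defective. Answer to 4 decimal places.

P(D) ≈ 0.0963

P(D|L2) = 1 − 0.896 = 0.104.
P(D|L4) = 1 − 0.969 = 0.031.
P(D) = P(D|L1)·P(L1) + P(D|L2)·P(L2) + P(D|L3)·P(L3) + P(D|L4)·P(L4)
      = 0.152·0.04 + 0.104·0.84 + 0.009·0.04 + 0.031·0.08
      = 0.00608 + 0.08736 + 0.00036 + 0.00248 = 0.09628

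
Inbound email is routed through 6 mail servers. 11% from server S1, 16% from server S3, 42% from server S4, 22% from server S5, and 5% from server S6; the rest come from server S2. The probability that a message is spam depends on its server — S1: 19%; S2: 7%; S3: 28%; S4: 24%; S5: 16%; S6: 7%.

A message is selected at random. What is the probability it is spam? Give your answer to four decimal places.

0.2080

P(S2) = 1 − (0.11 + 0.16 + 0.42 + 0.22 + 0.05) = 0.04.
P(S) = P(S|S1)·P(S1) + P(S|S2)·P(S2) + P(S|S3)·P(S3) + P(S|S4)·P(S4) + P(S|S5)·P(S5) + P(S|S6)·P(S6)
      = 0.19·0.11 + 0.07·0.04 + 0.28·0.16 + 0.24·0.42 + 0.16·0.22 + 0.07·0.05
      = 0.0209 + 0.0028 + 0.0448 + 0.1008 + 0.0352 + 0.0035 = 0.208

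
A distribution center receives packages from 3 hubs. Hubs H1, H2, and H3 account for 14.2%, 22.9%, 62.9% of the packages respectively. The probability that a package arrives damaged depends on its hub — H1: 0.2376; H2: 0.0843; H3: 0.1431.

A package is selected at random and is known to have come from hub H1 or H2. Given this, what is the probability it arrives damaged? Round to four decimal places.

P(D|S) ≈ 0.1430

Let S = {H1, H2}.
P(S) = 0.142 + 0.229 = 0.371.
P(D ∩ S) = 0.2376·0.142 + 0.0843·0.229 = 0.0337392 + 0.0193047 = 0.0530439.
P(D | S) = 0.0530439 / 0.371 = 0.142975…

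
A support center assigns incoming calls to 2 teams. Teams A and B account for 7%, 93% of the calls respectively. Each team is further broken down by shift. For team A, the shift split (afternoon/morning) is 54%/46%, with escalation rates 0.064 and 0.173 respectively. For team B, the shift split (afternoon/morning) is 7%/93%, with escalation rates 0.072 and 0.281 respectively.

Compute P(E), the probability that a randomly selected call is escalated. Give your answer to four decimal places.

0.2557

P(E|A) = 0.54·0.064 + 0.46·0.173 = 0.03456 + 0.07958 = 0.11414
P(E|B) = 0.07·0.072 + 0.93·0.281 = 0.00504 + 0.26133 = 0.26637
By total probability over the outer partition,
P(E) = 0.07·0.11414 + 0.93·0.26637
      = 0.0079898 + 0.2477241 = 0.2557139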